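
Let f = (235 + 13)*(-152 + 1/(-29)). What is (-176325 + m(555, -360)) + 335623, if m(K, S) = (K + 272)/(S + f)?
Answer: 175844577873/1103872 ≈ 1.5930e+5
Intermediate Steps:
f = -1093432/29 (f = 248*(-152 - 1/29) = 248*(-4409/29) = -1093432/29 ≈ -37705.)
m(K, S) = (272 + K)/(-1093432/29 + S) (m(K, S) = (K + 272)/(S - 1093432/29) = (272 + K)/(-1093432/29 + S))
(-176325 + m(555, -360)) + 335623 = (-176325 + 29*(272 + 555)/(-1093432 + 29*(-360))) + 335623 = (-176325 + 29*827/(-1093432 - 10440)) + 335623 = (-176325 + 29*827/(-1103872)) + 335623 = (-176325 + 29*(-1/1103872)*827) + 335623 = (-176325 - 23983/1103872) + 335623 = -194640254383/1103872 + 335623 = 175844577873/1103872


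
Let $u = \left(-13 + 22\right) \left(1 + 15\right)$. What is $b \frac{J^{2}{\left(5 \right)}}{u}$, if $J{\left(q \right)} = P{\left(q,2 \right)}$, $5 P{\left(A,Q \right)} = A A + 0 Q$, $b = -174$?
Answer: $- \frac{725}{24} \approx -30.208$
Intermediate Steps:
$P{\left(A,Q \right)} = \frac{A^{2}}{5}$ ($P{\left(A,Q \right)} = \frac{A A + 0 Q}{5} = \frac{A^{2} + 0}{5} = \frac{A^{2}}{5}$)
$J{\left(q \right)} = \frac{q^{2}}{5}$
$u = 144$ ($u = 9 \cdot 16 = 144$)
$b \frac{J^{2}{\left(5 \right)}}{u} = - 174 \frac{\left(\frac{5^{2}}{5}\right)^{2}}{144} = - 174 \left(\frac{1}{5} \cdot 25\right)^{2} \cdot \frac{1}{144} = - 174 \cdot 5^{2} \cdot \frac{1}{144} = - 174 \cdot 25 \cdot \frac{1}{144} = \left(-174\right) \frac{25}{144} = - \frac{725}{24}$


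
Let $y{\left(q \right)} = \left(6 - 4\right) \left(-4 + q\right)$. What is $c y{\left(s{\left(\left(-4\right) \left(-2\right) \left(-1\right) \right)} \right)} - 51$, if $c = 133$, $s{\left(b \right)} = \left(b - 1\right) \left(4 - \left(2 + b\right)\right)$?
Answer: $-25055$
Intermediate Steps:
$s{\left(b \right)} = \left(-1 + b\right) \left(2 - b\right)$
$y{\left(q \right)} = -8 + 2 q$ ($y{\left(q \right)} = 2 \left(-4 + q\right) = -8 + 2 q$)
$c y{\left(s{\left(\left(-4\right) \left(-2\right) \left(-1\right) \right)} \right)} - 51 = 133 \left(-8 + 2 \left(-2 - \left(\left(-4\right) \left(-2\right) \left(-1\right)\right)^{2} + 3 \left(-4\right) \left(-2\right) \left(-1\right)\right)\right) - 51 = 133 \left(-8 + 2 \left(-2 - \left(8 \left(-1\right)\right)^{2} + 3 \cdot 8 \left(-1\right)\right)\right) - 51 = 133 \left(-8 + 2 \left(-2 - \left(-8\right)^{2} + 3 \left(-8\right)\right)\right) - 51 = 133 \left(-8 + 2 \left(-2 - 64 - 24\right)\right) - 51 = 133 \left(-8 + 2 \left(-90\right)\right) - 51 = 133 \left(-8 - 180\right) - 51 = 133 \left(-188\right) - 51 = -25004 - 51 = -25055$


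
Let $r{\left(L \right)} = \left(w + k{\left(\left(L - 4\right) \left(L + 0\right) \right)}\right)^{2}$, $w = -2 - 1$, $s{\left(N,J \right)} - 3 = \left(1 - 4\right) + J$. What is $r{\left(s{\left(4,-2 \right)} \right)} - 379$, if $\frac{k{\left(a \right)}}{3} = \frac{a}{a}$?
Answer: $-379$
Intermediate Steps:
$k{\left(a \right)} = 3$ ($k{\left(a \right)} = 3 \frac{a}{a} = 3 \cdot 1 = 3$)
$s{\left(N,J \right)} = J$ ($s{\left(N,J \right)} = 3 + \left(\left(1 - 4\right) + J\right) = 3 + \left(-3 + J\right) = J$)
$w = -3$ ($w = -2 - 1 = -3$)
$r{\left(L \right)} = 0$ ($r{\left(L \right)} = \left(-3 + 3\right)^{2} = 0^{2} = 0$)
$r{\left(s{\left(4,-2 \right)} \right)} - 379 = 0 - 379 = -379$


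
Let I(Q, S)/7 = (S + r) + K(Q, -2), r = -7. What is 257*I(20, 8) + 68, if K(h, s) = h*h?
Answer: 721467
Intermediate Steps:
K(h, s) = h²
I(Q, S) = -49 + 7*S + 7*Q² (I(Q, S) = 7*((S - 7) + Q²) = 7*((-7 + S) + Q²) = 7*(-7 + S + Q²) = -49 + 7*S + 7*Q²)
257*I(20, 8) + 68 = 257*(-49 + 7*8 + 7*20²) + 68 = 257*(-49 + 56 + 7*400) + 68 = 257*(-49 + 56 + 2800) + 68 = 257*2807 + 68 = 721399 + 68 = 721467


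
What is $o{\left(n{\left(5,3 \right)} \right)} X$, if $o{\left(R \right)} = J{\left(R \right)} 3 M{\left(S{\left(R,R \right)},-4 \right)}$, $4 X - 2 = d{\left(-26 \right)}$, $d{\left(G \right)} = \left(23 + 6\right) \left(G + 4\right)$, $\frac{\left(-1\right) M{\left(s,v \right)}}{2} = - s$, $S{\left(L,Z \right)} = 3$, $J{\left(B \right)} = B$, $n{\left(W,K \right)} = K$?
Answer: $-8586$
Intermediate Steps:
$M{\left(s,v \right)} = 2 s$ ($M{\left(s,v \right)} = - 2 \left(- s\right) = 2 s$)
$d{\left(G \right)} = 116 + 29 G$ ($d{\left(G \right)} = 29 \left(4 + G\right) = 116 + 29 G$)
$X = -159$ ($X = \frac{1}{2} + \frac{116 + 29 \left(-26\right)}{4} = \frac{1}{2} + \frac{116 - 754}{4} = \frac{1}{2} + \frac{1}{4} \left(-638\right) = \frac{1}{2} - \frac{319}{2} = -159$)
$o{\left(R \right)} = 18 R$ ($o{\left(R \right)} = R 3 \cdot 2 \cdot 3 = 3 R 6 = 18 R$)
$o{\left(n{\left(5,3 \right)} \right)} X = 18 \cdot 3 \left(-159\right) = 54 \left(-159\right) = -8586$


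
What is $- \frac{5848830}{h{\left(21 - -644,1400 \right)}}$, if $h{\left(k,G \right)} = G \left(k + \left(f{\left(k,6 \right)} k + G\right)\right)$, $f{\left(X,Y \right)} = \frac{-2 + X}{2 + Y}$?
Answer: $- \frac{1169766}{16009525} \approx -0.073067$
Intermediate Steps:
$f{\left(X,Y \right)} = \frac{-2 + X}{2 + Y}$
$h{\left(k,G \right)} = G \left(G + k + k \left(- \frac{1}{4} + \frac{k}{8}\right)\right)$ ($h{\left(k,G \right)} = G \left(k + \left(\frac{-2 + k}{2 + 6} k + G\right)\right) = G \left(k + \left(\frac{-2 + k}{8} k + G\right)\right) = G \left(k + \left(\left(- \frac{1}{4} + \frac{k}{8}\right) k + G\right)\right) = G \left(k + \left(k \left(- \frac{1}{4} + \frac{k}{8}\right) + G\right)\right) = G \left(k + \left(G + k \left(- \frac{1}{4} + \frac{k}{8}\right)\right)\right) = G \left(G + k + k \left(- \frac{1}{4} + \frac{k}{8}\right)\right)$)
$- \frac{5848830}{h{\left(21 - -644,1400 \right)}} = - \frac{5848830}{\frac{1}{8} \cdot 1400 \left(\left(21 - -644\right)^{2} + 6 \left(21 - -644\right) + 8 \cdot 1400\right)} = - \frac{5848830}{\frac{1}{8} \cdot 1400 \left(\left(21 + 644\right)^{2} + 6 \left(21 + 644\right) + 11200\right)} = - \frac{5848830}{\frac{1}{8} \cdot 1400 \left(665^{2} + 6 \cdot 665 + 11200\right)} = - \frac{5848830}{\frac{1}{8} \cdot 1400 \left(442225 + 3990 + 11200\right)} = - \frac{5848830}{\frac{1}{8} \cdot 1400 \cdot 457415} = - \frac{5848830}{80047625} = \left(-5848830\right) \frac{1}{80047625} = - \frac{1169766}{16009525}$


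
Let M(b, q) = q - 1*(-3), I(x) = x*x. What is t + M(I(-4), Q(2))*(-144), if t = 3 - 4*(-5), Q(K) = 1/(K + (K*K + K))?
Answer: -427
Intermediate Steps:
Q(K) = 1/(K**2 + 2*K) (Q(K) = 1/(K + (K**2 + K)) = 1/(K + (K + K**2)) = 1/(K**2 + 2*K))
I(x) = x**2
M(b, q) = 3 + q (M(b, q) = q + 3 = 3 + q)
t = 23 (t = 3 + 20 = 23)
t + M(I(-4), Q(2))*(-144) = 23 + (3 + 1/(2*(2 + 2)))*(-144) = 23 + (3 + (1/2)/4)*(-144) = 23 + (3 + (1/2)*(1/4))*(-144) = 23 + (3 + 1/8)*(-144) = 23 + (25/8)*(-144) = 23 - 450 = -427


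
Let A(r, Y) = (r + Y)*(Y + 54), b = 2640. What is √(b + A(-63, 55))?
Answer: 2*√442 ≈ 42.048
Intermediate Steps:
A(r, Y) = (54 + Y)*(Y + r) (A(r, Y) = (Y + r)*(54 + Y) = (54 + Y)*(Y + r))
√(b + A(-63, 55)) = √(2640 + (55² + 54*55 + 54*(-63) + 55*(-63))) = √(2640 + (3025 + 2970 - 3402 - 3465)) = √(2640 - 872) = √1768 = 2*√442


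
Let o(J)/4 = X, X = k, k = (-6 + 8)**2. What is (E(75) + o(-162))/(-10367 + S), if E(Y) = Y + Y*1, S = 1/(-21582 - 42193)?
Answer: -5293325/330577713 ≈ -0.016012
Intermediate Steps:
S = -1/63775 (S = 1/(-63775) = -1/63775 ≈ -1.5680e-5)
E(Y) = 2*Y (E(Y) = Y + Y = 2*Y)
k = 4 (k = 2**2 = 4)
X = 4
o(J) = 16 (o(J) = 4*4 = 16)
(E(75) + o(-162))/(-10367 + S) = (2*75 + 16)/(-10367 - 1/63775) = (150 + 16)/(-661155426/63775) = 166*(-63775/661155426) = -5293325/330577713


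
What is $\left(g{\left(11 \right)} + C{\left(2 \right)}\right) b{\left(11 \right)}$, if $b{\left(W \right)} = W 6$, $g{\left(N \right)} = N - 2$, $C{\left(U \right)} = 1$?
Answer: $660$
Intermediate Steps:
$g{\left(N \right)} = -2 + N$ ($g{\left(N \right)} = N - 2 = -2 + N$)
$b{\left(W \right)} = 6 W$
$\left(g{\left(11 \right)} + C{\left(2 \right)}\right) b{\left(11 \right)} = \left(\left(-2 + 11\right) + 1\right) 6 \cdot 11 = \left(9 + 1\right) 66 = 10 \cdot 66 = 660$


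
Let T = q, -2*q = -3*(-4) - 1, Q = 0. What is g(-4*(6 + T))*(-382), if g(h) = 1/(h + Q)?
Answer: 191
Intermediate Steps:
q = -11/2 (q = -(-3*(-4) - 1)/2 = -(12 - 1)/2 = -½*11 = -11/2 ≈ -5.5000)
T = -11/2 ≈ -5.5000
g(h) = 1/h (g(h) = 1/(h + 0) = 1/h)
g(-4*(6 + T))*(-382) = -382/(-4*(6 - 11/2)) = -382/(-4*½) = -382/(-2) = -½*(-382) = 191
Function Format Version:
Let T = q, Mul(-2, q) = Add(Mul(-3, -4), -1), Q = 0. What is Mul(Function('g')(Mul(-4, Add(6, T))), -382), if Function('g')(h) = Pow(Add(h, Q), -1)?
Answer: 191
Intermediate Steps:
q = Rational(-11, 2) (q = Mul(Rational(-1, 2), Add(Mul(-3, -4), -1)) = Mul(Rational(-1, 2), Add(12, -1)) = Mul(Rational(-1, 2), 11) = Rational(-11, 2) ≈ -5.5000)
T = Rational(-11, 2) ≈ -5.5000
Function('g')(h) = Pow(h, -1) (Function('g')(h) = Pow(Add(h, 0), -1) = Pow(h, -1))
Mul(Function('g')(Mul(-4, Add(6, T))), -382) = Mul(Pow(Mul(-4, Add(6, Rational(-11, 2))), -1), -382) = Mul(Pow(Mul(-4, Rational(1, 2)), -1), -382) = Mul(Pow(-2, -1), -382) = Mul(Rational(-1, 2), -382) = 191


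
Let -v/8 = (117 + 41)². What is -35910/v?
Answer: 17955/99856 ≈ 0.17981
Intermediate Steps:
v = -199712 (v = -8*(117 + 41)² = -8*158² = -8*24964 = -199712)
-35910/v = -35910/(-199712) = -35910*(-1/199712) = 17955/99856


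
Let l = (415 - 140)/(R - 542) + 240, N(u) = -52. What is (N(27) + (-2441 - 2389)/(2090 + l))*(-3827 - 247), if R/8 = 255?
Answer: 153791316336/698123 ≈ 2.2029e+5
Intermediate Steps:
R = 2040 (R = 8*255 = 2040)
l = 359795/1498 (l = (415 - 140)/(2040 - 542) + 240 = 275/1498 + 240 = 359795/1498 ≈ 240.18)
(N(27) + (-2441 - 2389)/(2090 + l))*(-3827 - 247) = (-52 + (-2441 - 2389)/(2090 + 359795/1498))*(-3827 - 247) = (-52 - 4830/3490615/1498)*(-4074) = (-52 - 4830*1498/3490615)*(-4074) = (-52 - 1447068/698123)*(-4074) = -37749464/698123*(-4074) = 153791316336/698123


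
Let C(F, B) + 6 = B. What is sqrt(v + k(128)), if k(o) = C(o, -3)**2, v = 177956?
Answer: sqrt(178037) ≈ 421.94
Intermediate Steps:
C(F, B) = -6 + B
k(o) = 81 (k(o) = (-6 - 3)**2 = (-9)**2 = 81)
sqrt(v + k(128)) = sqrt(177956 + 81) = sqrt(178037)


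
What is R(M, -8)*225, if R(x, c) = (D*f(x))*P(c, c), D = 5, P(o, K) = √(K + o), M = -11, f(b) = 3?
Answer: 13500*I ≈ 13500.0*I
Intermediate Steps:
R(x, c) = 15*√2*√c (R(x, c) = (5*3)*√(c + c) = 15*√(2*c) = 15*(√2*√c) = 15*√2*√c)
R(M, -8)*225 = (15*√2*√(-8))*225 = (15*√2*(2*I*√2))*225 = (60*I)*225 = 13500*I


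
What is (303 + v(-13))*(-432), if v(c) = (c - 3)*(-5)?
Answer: -165456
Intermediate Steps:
v(c) = 15 - 5*c (v(c) = (-3 + c)*(-5) = 15 - 5*c)
(303 + v(-13))*(-432) = (303 + (15 - 5*(-13)))*(-432) = (303 + (15 + 65))*(-432) = (303 + 80)*(-432) = 383*(-432) = -165456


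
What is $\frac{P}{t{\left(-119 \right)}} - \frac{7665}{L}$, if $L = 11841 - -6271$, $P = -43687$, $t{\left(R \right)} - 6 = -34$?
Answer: $\frac{28251583}{18112} \approx 1559.8$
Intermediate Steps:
$t{\left(R \right)} = -28$ ($t{\left(R \right)} = 6 - 34 = -28$)
$L = 18112$ ($L = 11841 + 6271 = 18112$)
$\frac{P}{t{\left(-119 \right)}} - \frac{7665}{L} = - \frac{43687}{-28} - \frac{7665}{18112} = \left(-43687\right) \left(- \frac{1}{28}\right) - \frac{7665}{18112} = \frac{6241}{4} - \frac{7665}{18112} = \frac{28251583}{18112}$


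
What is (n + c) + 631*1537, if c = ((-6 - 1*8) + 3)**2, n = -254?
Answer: 969714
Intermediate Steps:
c = 121 (c = ((-6 - 8) + 3)**2 = (-14 + 3)**2 = (-11)**2 = 121)
(n + c) + 631*1537 = (-254 + 121) + 631*1537 = -133 + 969847 = 969714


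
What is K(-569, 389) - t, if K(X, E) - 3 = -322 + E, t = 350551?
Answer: -350481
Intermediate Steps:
K(X, E) = -319 + E (K(X, E) = 3 + (-322 + E) = -319 + E)
K(-569, 389) - t = (-319 + 389) - 1*350551 = 70 - 350551 = -350481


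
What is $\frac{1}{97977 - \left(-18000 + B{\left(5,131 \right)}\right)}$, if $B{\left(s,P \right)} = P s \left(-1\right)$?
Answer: $\frac{1}{116632} \approx 8.574 \cdot 10^{-6}$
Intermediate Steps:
$B{\left(s,P \right)} = - P s$
$\frac{1}{97977 - \left(-18000 + B{\left(5,131 \right)}\right)} = \frac{1}{97977 - \left(-18000 - 131 \cdot 5\right)} = \frac{1}{97977 + \left(18000 - -655\right)} = \frac{1}{97977 + \left(18000 + 655\right)} = \frac{1}{97977 + 18655} = \frac{1}{116632}$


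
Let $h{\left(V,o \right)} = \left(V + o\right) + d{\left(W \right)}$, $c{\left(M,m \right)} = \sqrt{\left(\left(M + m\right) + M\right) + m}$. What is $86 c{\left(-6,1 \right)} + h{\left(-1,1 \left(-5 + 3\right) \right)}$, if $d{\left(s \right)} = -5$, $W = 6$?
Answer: $-8 + 86 i \sqrt{10} \approx -8.0 + 271.96 i$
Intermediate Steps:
$c{\left(M,m \right)} = \sqrt{2 M + 2 m}$ ($c{\left(M,m \right)} = \sqrt{\left(m + 2 M\right) + m} = \sqrt{2 M + 2 m}$)
$h{\left(V,o \right)} = -5 + V + o$ ($h{\left(V,o \right)} = \left(V + o\right) - 5 = -5 + V + o$)
$86 c{\left(-6,1 \right)} + h{\left(-1,1 \left(-5 + 3\right) \right)} = 86 \sqrt{2 \left(-6\right) + 2 \cdot 1} - \left(6 - \left(-5 + 3\right)\right) = 86 \sqrt{-12 + 2} - 8 = 86 \sqrt{-10} - 8 = 86 i \sqrt{10} - 8 = -8 + 86 i \sqrt{10}$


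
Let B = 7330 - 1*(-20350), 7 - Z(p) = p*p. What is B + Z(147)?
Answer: 6078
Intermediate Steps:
Z(p) = 7 - p² (Z(p) = 7 - p*p = 7 - p²)
B = 27680 (B = 7330 + 20350 = 27680)
B + Z(147) = 27680 + (7 - 1*147²) = 27680 + (7 - 1*21609) = 27680 + (7 - 21609) = 27680 - 21602 = 6078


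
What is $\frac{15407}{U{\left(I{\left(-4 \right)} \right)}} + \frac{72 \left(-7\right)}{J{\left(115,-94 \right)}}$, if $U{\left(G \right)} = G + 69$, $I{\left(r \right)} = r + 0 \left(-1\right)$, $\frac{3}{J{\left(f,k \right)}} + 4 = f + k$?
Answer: $- \frac{170233}{65} \approx -2619.0$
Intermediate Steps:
$J{\left(f,k \right)} = \frac{3}{-4 + f + k}$ ($J{\left(f,k \right)} = \frac{3}{-4 + \left(f + k\right)} = \frac{3}{-4 + f + k}$)
$I{\left(r \right)} = r$ ($I{\left(r \right)} = r + 0 = r$)
$U{\left(G \right)} = 69 + G$
$\frac{15407}{U{\left(I{\left(-4 \right)} \right)}} + \frac{72 \left(-7\right)}{J{\left(115,-94 \right)}} = \frac{15407}{69 - 4} + \frac{72 \left(-7\right)}{3 \frac{1}{-4 + 115 - 94}} = \frac{15407}{65} - \frac{504}{3 \cdot \frac{1}{17}} = 15407 \cdot \frac{1}{65} - \frac{504}{3 \cdot \frac{1}{17}} = \frac{15407}{65} - \frac{504}{\frac{3}{17}} = \frac{15407}{65} - 2856 = - \frac{170233}{65}$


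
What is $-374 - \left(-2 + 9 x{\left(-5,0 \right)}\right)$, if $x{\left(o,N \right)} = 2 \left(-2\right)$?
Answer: $-336$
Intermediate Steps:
$x{\left(o,N \right)} = -4$
$-374 - \left(-2 + 9 x{\left(-5,0 \right)}\right) = -374 + \left(\left(-9\right) \left(-4\right) + 2\right) = -374 + \left(36 + 2\right) = -374 + 38 = -336$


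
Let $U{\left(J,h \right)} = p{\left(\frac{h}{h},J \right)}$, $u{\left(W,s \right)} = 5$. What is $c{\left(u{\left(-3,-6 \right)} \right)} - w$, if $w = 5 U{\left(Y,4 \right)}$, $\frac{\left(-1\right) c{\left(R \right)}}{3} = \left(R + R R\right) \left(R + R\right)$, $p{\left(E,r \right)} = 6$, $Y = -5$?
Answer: $-930$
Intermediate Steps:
$U{\left(J,h \right)} = 6$
$c{\left(R \right)} = - 6 R \left(R + R^{2}\right)$ ($c{\left(R \right)} = - 3 \left(R + R R\right) \left(R + R\right) = - 3 \left(R + R^{2}\right) 2 R = - 3 \cdot 2 R \left(R + R^{2}\right) = - 6 R \left(R + R^{2}\right)$)
$w = 30$ ($w = 5 \cdot 6 = 30$)
$c{\left(u{\left(-3,-6 \right)} \right)} - w = 6 \cdot 5^{2} \left(-1 - 5\right) - 30 = 6 \cdot 25 \left(-1 - 5\right) - 30 = 6 \cdot 25 \left(-6\right) - 30 = -900 - 30 = -930$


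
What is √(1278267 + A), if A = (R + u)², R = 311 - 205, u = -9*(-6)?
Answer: √1303867 ≈ 1141.9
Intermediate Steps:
u = 54
R = 106
A = 25600 (A = (106 + 54)² = 160² = 25600)
√(1278267 + A) = √(1278267 + 25600) = √1303867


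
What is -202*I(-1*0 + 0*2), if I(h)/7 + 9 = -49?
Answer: 82012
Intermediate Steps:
I(h) = -406 (I(h) = -63 + 7*(-49) = -63 - 343 = -406)
-202*I(-1*0 + 0*2) = -202*(-406) = 82012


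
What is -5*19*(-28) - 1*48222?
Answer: -45562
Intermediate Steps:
-5*19*(-28) - 1*48222 = -95*(-28) - 48222 = 2660 - 48222 = -45562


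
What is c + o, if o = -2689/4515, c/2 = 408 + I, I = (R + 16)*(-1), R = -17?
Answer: 3690581/4515 ≈ 817.40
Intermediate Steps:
I = 1 (I = (-17 + 16)*(-1) = -1*(-1) = 1)
c = 818 (c = 2*(408 + 1) = 2*409 = 818)
o = -2689/4515 (o = -2689*1/4515 = -2689/4515 ≈ -0.59557)
c + o = 818 - 2689/4515 = 3690581/4515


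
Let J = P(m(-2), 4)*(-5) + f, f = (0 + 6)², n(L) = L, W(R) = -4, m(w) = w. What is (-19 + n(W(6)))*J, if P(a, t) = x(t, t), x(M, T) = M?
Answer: -368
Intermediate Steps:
P(a, t) = t
f = 36 (f = 6² = 36)
J = 16 (J = 4*(-5) + 36 = -20 + 36 = 16)
(-19 + n(W(6)))*J = (-19 - 4)*16 = -23*16 = -368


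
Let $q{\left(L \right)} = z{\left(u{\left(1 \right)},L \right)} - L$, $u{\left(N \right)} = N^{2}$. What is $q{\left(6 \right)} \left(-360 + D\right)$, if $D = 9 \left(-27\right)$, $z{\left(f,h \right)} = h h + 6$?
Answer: $-21708$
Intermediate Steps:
$z{\left(f,h \right)} = 6 + h^{2}$ ($z{\left(f,h \right)} = h^{2} + 6 = 6 + h^{2}$)
$q{\left(L \right)} = 6 + L^{2} - L$ ($q{\left(L \right)} = \left(6 + L^{2}\right) - L = 6 + L^{2} - L$)
$D = -243$
$q{\left(6 \right)} \left(-360 + D\right) = \left(6 + 6^{2} - 6\right) \left(-360 - 243\right) = \left(6 + 36 - 6\right) \left(-603\right) = 36 \left(-603\right) = -21708$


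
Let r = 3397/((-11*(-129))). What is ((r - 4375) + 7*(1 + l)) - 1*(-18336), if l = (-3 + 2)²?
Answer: 461254/33 ≈ 13977.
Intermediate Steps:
l = 1 (l = (-1)² = 1)
r = 79/33 (r = 3397/1419 = 3397*(1/1419) = 79/33 ≈ 2.3939)
((r - 4375) + 7*(1 + l)) - 1*(-18336) = ((79/33 - 4375) + 7*(1 + 1)) - 1*(-18336) = (-144296/33 + 7*2) + 18336 = (-144296/33 + 14) + 18336 = -143834/33 + 18336 = 461254/33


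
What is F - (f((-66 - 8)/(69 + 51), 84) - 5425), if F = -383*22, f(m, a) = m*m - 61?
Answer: -10585369/3600 ≈ -2940.4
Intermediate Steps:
f(m, a) = -61 + m² (f(m, a) = m² - 61 = -61 + m²)
F = -8426
F - (f((-66 - 8)/(69 + 51), 84) - 5425) = -8426 - ((-61 + ((-66 - 8)/(69 + 51))²) - 5425) = -8426 - ((-61 + (-74/120)²) - 5425) = -8426 - ((-61 + (-74*1/120)²) - 5425) = -8426 - ((-61 + (-37/60)²) - 5425) = -8426 - ((-61 + 1369/3600) - 5425) = -8426 - (-218231/3600 - 5425) = -8426 - 1*(-19748231/3600) = -8426 + 19748231/3600 = -10585369/3600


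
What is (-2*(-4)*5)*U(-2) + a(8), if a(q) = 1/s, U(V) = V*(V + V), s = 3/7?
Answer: 967/3 ≈ 322.33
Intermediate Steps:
s = 3/7 (s = 3*(1/7) = 3/7 ≈ 0.42857)
U(V) = 2*V**2 (U(V) = V*(2*V) = 2*V**2)
a(q) = 7/3 (a(q) = 1/(3/7) = 7/3)
(-2*(-4)*5)*U(-2) + a(8) = (-2*(-4)*5)*(2*(-2)**2) + 7/3 = (8*5)*(2*4) + 7/3 = 40*8 + 7/3 = 320 + 7/3 = 967/3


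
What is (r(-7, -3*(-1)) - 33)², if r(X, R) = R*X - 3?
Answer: 3249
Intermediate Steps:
r(X, R) = -3 + R*X
(r(-7, -3*(-1)) - 33)² = ((-3 - 3*(-1)*(-7)) - 33)² = ((-3 + 3*(-7)) - 33)² = ((-3 - 21) - 33)² = (-24 - 33)² = (-57)² = 3249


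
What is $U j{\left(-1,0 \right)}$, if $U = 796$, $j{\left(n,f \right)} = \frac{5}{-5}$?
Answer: $-796$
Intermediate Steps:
$j{\left(n,f \right)} = -1$ ($j{\left(n,f \right)} = 5 \left(- \frac{1}{5}\right) = -1$)
$U j{\left(-1,0 \right)} = 796 \left(-1\right) = -796$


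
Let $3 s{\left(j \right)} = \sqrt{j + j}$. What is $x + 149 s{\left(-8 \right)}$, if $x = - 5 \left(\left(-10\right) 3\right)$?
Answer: $150 + \frac{596 i}{3} \approx 150.0 + 198.67 i$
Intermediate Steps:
$x = 150$ ($x = \left(-5\right) \left(-30\right) = 150$)
$s{\left(j \right)} = \frac{\sqrt{2} \sqrt{j}}{3}$ ($s{\left(j \right)} = \frac{\sqrt{j + j}}{3} = \frac{\sqrt{2 j}}{3} = \frac{\sqrt{2} \sqrt{j}}{3}$)
$x + 149 s{\left(-8 \right)} = 150 + 149 \frac{\sqrt{2} \sqrt{-8}}{3} = 150 + 149 \frac{\sqrt{2} \cdot 2 i \sqrt{2}}{3} = 150 + 149 \frac{4 i}{3} = 150 + \frac{596 i}{3}$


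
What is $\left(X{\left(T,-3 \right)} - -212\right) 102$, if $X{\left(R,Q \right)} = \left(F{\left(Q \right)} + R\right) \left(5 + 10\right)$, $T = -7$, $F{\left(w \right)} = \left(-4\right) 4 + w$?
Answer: $-18156$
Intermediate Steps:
$F{\left(w \right)} = -16 + w$
$X{\left(R,Q \right)} = -240 + 15 Q + 15 R$ ($X{\left(R,Q \right)} = \left(\left(-16 + Q\right) + R\right) \left(5 + 10\right) = \left(-16 + Q + R\right) 15 = -240 + 15 Q + 15 R$)
$\left(X{\left(T,-3 \right)} - -212\right) 102 = \left(\left(-240 + 15 \left(-3\right) + 15 \left(-7\right)\right) - -212\right) 102 = \left(\left(-240 - 45 - 105\right) + 212\right) 102 = \left(-390 + 212\right) 102 = \left(-178\right) 102 = -18156$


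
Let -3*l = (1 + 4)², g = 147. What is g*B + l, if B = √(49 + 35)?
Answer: -25/3 + 294*√21 ≈ 1338.9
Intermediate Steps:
l = -25/3 (l = -(1 + 4)²/3 = -⅓*5² = -⅓*25 = -25/3 ≈ -8.3333)
B = 2*√21 (B = √84 = 2*√21 ≈ 9.1651)
g*B + l = 147*(2*√21) - 25/3 = 294*√21 - 25/3 = -25/3 + 294*√21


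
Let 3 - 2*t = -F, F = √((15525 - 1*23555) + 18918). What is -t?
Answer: -3/2 - √2722 ≈ -53.673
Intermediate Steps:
F = 2*√2722 (F = √((15525 - 23555) + 18918) = √(-8030 + 18918) = √10888 = 2*√2722 ≈ 104.35)
t = 3/2 + √2722 (t = 3/2 - (-1)*2*√2722/2 = 3/2 - (-1)*√2722 = 3/2 + √2722 ≈ 53.673)
-t = -(3/2 + √2722) = -3/2 - √2722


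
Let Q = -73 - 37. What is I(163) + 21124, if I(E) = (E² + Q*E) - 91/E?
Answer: 4851278/163 ≈ 29762.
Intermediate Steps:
Q = -110
I(E) = E² - 110*E - 91/E (I(E) = (E² - 110*E) - 91/E = E² - 110*E - 91/E)
I(163) + 21124 = (-91 + 163²*(-110 + 163))/163 + 21124 = (-91 + 26569*53)/163 + 21124 = (-91 + 1408157)/163 + 21124 = (1/163)*1408066 + 21124 = 1408066/163 + 21124 = 4851278/163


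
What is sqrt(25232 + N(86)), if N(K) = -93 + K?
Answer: 5*sqrt(1009) ≈ 158.82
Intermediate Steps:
sqrt(25232 + N(86)) = sqrt(25232 + (-93 + 86)) = sqrt(25232 - 7) = sqrt(25225) = 5*sqrt(1009)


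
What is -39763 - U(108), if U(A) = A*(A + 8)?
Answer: -52291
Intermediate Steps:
U(A) = A*(8 + A)
-39763 - U(108) = -39763 - 108*(8 + 108) = -39763 - 108*116 = -39763 - 1*12528 = -39763 - 12528 = -52291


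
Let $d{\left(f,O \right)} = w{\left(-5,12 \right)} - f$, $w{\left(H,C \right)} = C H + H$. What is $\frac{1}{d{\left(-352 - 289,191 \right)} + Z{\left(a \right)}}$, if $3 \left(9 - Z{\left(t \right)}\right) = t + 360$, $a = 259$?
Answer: $\frac{3}{1136} \approx 0.0026408$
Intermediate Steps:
$Z{\left(t \right)} = -111 - \frac{t}{3}$ ($Z{\left(t \right)} = 9 - \frac{t + 360}{3} = 9 - \frac{360 + t}{3} = 9 - \left(120 + \frac{t}{3}\right) = -111 - \frac{t}{3}$)
$w{\left(H,C \right)} = H + C H$
$d{\left(f,O \right)} = -65 - f$ ($d{\left(f,O \right)} = - 5 \left(1 + 12\right) - f = \left(-5\right) 13 - f = -65 - f$)
$\frac{1}{d{\left(-352 - 289,191 \right)} + Z{\left(a \right)}} = \frac{1}{\left(-65 - \left(-352 - 289\right)\right) - \frac{592}{3}} = \frac{1}{\left(-65 - -641\right) - \frac{592}{3}} = \frac{1}{\left(-65 + 641\right) - \frac{592}{3}} = \frac{1}{576 - \frac{592}{3}} = \frac{1}{\frac{1136}{3}} = \frac{3}{1136}$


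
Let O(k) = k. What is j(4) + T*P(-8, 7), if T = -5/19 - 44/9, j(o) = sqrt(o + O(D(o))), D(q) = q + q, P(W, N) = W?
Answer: 7048/171 + 2*sqrt(3) ≈ 44.680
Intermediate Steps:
D(q) = 2*q
j(o) = sqrt(3)*sqrt(o) (j(o) = sqrt(o + 2*o) = sqrt(3*o) = sqrt(3)*sqrt(o))
T = -881/171 (T = -5*1/19 - 44*1/9 = -5/19 - 44/9 = -881/171 ≈ -5.1520)
j(4) + T*P(-8, 7) = sqrt(3)*sqrt(4) - 881/171*(-8) = sqrt(3)*2 + 7048/171 = 2*sqrt(3) + 7048/171 = 7048/171 + 2*sqrt(3)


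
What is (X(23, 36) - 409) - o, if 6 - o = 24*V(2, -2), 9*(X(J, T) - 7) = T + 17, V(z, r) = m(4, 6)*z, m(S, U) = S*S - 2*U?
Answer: -1891/9 ≈ -210.11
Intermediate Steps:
m(S, U) = S² - 2*U
V(z, r) = 4*z (V(z, r) = (4² - 2*6)*z = (16 - 12)*z = 4*z)
X(J, T) = 80/9 + T/9 (X(J, T) = 7 + (T + 17)/9 = 7 + (17 + T)/9 = 7 + (17/9 + T/9) = 80/9 + T/9)
o = -186 (o = 6 - 24*4*2 = 6 - 24*8 = 6 - 1*192 = 6 - 192 = -186)
(X(23, 36) - 409) - o = ((80/9 + (⅑)*36) - 409) - 1*(-186) = ((80/9 + 4) - 409) + 186 = (116/9 - 409) + 186 = -3565/9 + 186 = -1891/9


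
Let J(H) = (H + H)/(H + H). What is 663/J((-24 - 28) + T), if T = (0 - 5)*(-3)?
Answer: 663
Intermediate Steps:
T = 15 (T = -5*(-3) = 15)
J(H) = 1 (J(H) = (2*H)/((2*H)) = (2*H)*(1/(2*H)) = 1)
663/J((-24 - 28) + T) = 663/1 = 663*1 = 663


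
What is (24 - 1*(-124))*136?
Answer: 20128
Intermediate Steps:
(24 - 1*(-124))*136 = (24 + 124)*136 = 148*136 = 20128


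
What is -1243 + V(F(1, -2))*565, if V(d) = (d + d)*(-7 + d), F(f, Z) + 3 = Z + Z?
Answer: 109497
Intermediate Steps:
F(f, Z) = -3 + 2*Z (F(f, Z) = -3 + (Z + Z) = -3 + 2*Z)
V(d) = 2*d*(-7 + d) (V(d) = (2*d)*(-7 + d) = 2*d*(-7 + d))
-1243 + V(F(1, -2))*565 = -1243 + (2*(-3 + 2*(-2))*(-7 + (-3 + 2*(-2))))*565 = -1243 + (2*(-3 - 4)*(-7 + (-3 - 4)))*565 = -1243 + (2*(-7)*(-7 - 7))*565 = -1243 + (2*(-7)*(-14))*565 = -1243 + 196*565 = -1243 + 110740 = 109497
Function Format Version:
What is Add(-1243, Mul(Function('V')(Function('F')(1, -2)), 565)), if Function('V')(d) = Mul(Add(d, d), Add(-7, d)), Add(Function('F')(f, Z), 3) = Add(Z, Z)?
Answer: 109497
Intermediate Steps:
Function('F')(f, Z) = Add(-3, Mul(2, Z)) (Function('F')(f, Z) = Add(-3, Add(Z, Z)) = Add(-3, Mul(2, Z)))
Function('V')(d) = Mul(2, d, Add(-7, d)) (Function('V')(d) = Mul(Mul(2, d), Add(-7, d)) = Mul(2, d, Add(-7, d)))
Add(-1243, Mul(Function('V')(Function('F')(1, -2)), 565)) = Add(-1243, Mul(Mul(2, Add(-3, Mul(2, -2)), Add(-7, Add(-3, Mul(2, -2)))), 565)) = Add(-1243, Mul(Mul(2, Add(-3, -4), Add(-7, Add(-3, -4))), 565)) = Add(-1243, Mul(Mul(2, -7, Add(-7, -7)), 565)) = Add(-1243, Mul(Mul(2, -7, -14), 565)) = Add(-1243, Mul(196, 565)) = Add(-1243, 110740) = 109497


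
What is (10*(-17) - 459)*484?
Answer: -304436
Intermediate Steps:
(10*(-17) - 459)*484 = (-170 - 459)*484 = -629*484 = -304436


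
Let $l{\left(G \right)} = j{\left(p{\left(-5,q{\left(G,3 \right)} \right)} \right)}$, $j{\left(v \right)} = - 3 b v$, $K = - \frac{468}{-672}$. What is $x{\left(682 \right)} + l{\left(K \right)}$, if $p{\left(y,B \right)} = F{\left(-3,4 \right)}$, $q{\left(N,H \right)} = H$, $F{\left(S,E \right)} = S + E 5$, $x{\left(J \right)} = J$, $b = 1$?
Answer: $631$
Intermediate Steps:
$K = \frac{39}{56}$ ($K = \left(-468\right) \left(- \frac{1}{672}\right) = \frac{39}{56} \approx 0.69643$)
$F{\left(S,E \right)} = S + 5 E$
$p{\left(y,B \right)} = 17$ ($p{\left(y,B \right)} = -3 + 5 \cdot 4 = -3 + 20 = 17$)
$j{\left(v \right)} = - 3 v$ ($j{\left(v \right)} = \left(-3\right) 1 v = - 3 v$)
$l{\left(G \right)} = -51$ ($l{\left(G \right)} = \left(-3\right) 17 = -51$)
$x{\left(682 \right)} + l{\left(K \right)} = 682 - 51 = 631$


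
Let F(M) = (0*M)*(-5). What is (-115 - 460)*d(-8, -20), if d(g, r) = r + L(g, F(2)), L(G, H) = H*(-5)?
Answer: 11500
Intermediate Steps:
F(M) = 0 (F(M) = 0*(-5) = 0)
L(G, H) = -5*H
d(g, r) = r (d(g, r) = r - 5*0 = r + 0 = r)
(-115 - 460)*d(-8, -20) = (-115 - 460)*(-20) = -575*(-20) = 11500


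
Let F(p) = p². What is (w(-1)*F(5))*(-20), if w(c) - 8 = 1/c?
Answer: -3500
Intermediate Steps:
w(c) = 8 + 1/c
(w(-1)*F(5))*(-20) = ((8 + 1/(-1))*5²)*(-20) = ((8 - 1)*25)*(-20) = (7*25)*(-20) = 175*(-20) = -3500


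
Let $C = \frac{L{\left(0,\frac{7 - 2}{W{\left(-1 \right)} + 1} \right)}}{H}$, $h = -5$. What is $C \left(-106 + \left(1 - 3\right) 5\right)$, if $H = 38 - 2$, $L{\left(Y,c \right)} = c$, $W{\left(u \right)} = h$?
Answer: $\frac{145}{36} \approx 4.0278$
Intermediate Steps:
$W{\left(u \right)} = -5$
$H = 36$ ($H = 38 - 2 = 36$)
$C = - \frac{5}{144}$ ($C = \frac{\left(7 - 2\right) \frac{1}{-5 + 1}}{36} = \frac{5}{-4} \cdot \frac{1}{36} = 5 \left(- \frac{1}{4}\right) \frac{1}{36} = \left(- \frac{5}{4}\right) \frac{1}{36} = - \frac{5}{144} \approx -0.034722$)
$C \left(-106 + \left(1 - 3\right) 5\right) = - \frac{5 \left(-106 + \left(1 - 3\right) 5\right)}{144} = - \frac{5 \left(-106 - 10\right)}{144} = \left(- \frac{5}{144}\right) \left(-116\right) = \frac{145}{36}$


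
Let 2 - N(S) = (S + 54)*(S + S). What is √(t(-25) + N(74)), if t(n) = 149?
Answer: I*√18793 ≈ 137.09*I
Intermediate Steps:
N(S) = 2 - 2*S*(54 + S) (N(S) = 2 - (S + 54)*(S + S) = 2 - (54 + S)*2*S = 2 - 2*S*(54 + S))
√(t(-25) + N(74)) = √(149 + (2 - 108*74 - 2*74²)) = √(149 + (2 - 7992 - 2*5476)) = √(149 + (2 - 7992 - 10952)) = √(149 - 18942) = √(-18793) = I*√18793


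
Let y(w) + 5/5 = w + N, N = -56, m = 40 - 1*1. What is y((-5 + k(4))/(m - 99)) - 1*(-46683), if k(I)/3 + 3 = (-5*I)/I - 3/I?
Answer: 2238073/48 ≈ 46627.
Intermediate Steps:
m = 39 (m = 40 - 1 = 39)
k(I) = -24 - 9/I (k(I) = -9 + 3*((-5*I)/I - 3/I) = -9 + 3*(-5 - 3/I) = -9 + (-15 - 9/I) = -24 - 9/I)
y(w) = -57 + w (y(w) = -1 + (w - 56) = -1 + (-56 + w) = -57 + w)
y((-5 + k(4))/(m - 99)) - 1*(-46683) = (-57 + (-5 + (-24 - 9/4))/(39 - 99)) - 1*(-46683) = (-57 + (-5 + (-24 - 9*1/4))/(-60)) + 46683 = (-57 + (-5 + (-24 - 9/4))*(-1/60)) + 46683 = (-57 + (-5 - 105/4)*(-1/60)) + 46683 = (-57 - 125/4*(-1/60)) + 46683 = (-57 + 25/48) + 46683 = -2711/48 + 46683 = 2238073/48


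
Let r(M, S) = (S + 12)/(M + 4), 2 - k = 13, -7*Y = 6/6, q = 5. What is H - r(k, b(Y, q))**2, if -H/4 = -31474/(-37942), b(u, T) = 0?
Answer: -5816276/929579 ≈ -6.2569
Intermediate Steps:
Y = -1/7 (Y = -6/(7*6) = -1/7*1 = -1/7 ≈ -0.14286)
H = -62948/18971 (H = -(-125896)/(-37942) = -(-125896)*(-1)/37942 = -4*15737/18971 = -62948/18971 ≈ -3.3181)
k = -11 (k = 2 - 1*13 = 2 - 13 = -11)
r(M, S) = (12 + S)/(4 + M)
H - r(k, b(Y, q))**2 = -62948/18971 - ((12 + 0)/(4 - 11))**2 = -62948/18971 - (12/(-7))**2 = -62948/18971 - (-1/7*12)**2 = -62948/18971 - (-12/7)**2 = -62948/18971 - 1*144/49 = -62948/18971 - 144/49 = -5816276/929579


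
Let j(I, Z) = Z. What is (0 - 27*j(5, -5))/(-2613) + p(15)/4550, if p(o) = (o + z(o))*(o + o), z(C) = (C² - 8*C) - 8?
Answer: 2991/4355 ≈ 0.68680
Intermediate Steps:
z(C) = -8 + C² - 8*C
p(o) = 2*o*(-8 + o² - 7*o) (p(o) = (o + (-8 + o² - 8*o))*(o + o) = (-8 + o² - 7*o)*(2*o) = 2*o*(-8 + o² - 7*o))
(0 - 27*j(5, -5))/(-2613) + p(15)/4550 = (0 - 27*(-5))/(-2613) + (2*15*(-8 + 15² - 7*15))/4550 = (0 + 135)*(-1/2613) + (2*15*(-8 + 225 - 105))*(1/4550) = 135*(-1/2613) + (2*15*112)*(1/4550) = -45/871 + 3360*(1/4550) = -45/871 + 48/65 = 2991/4355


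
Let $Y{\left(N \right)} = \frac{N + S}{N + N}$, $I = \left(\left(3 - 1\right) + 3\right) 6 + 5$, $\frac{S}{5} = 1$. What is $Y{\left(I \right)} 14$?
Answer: $8$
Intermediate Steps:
$S = 5$ ($S = 5 \cdot 1 = 5$)
$I = 35$ ($I = \left(2 + 3\right) 6 + 5 = 5 \cdot 6 + 5 = 30 + 5 = 35$)
$Y{\left(N \right)} = \frac{5 + N}{2 N}$ ($Y{\left(N \right)} = \frac{N + 5}{N + N} = \frac{5 + N}{2 N}$)
$Y{\left(I \right)} 14 = \frac{5 + 35}{2 \cdot 35} \cdot 14 = \frac{1}{2} \cdot \frac{1}{35} \cdot 40 \cdot 14 = \frac{4}{7} \cdot 14 = 8$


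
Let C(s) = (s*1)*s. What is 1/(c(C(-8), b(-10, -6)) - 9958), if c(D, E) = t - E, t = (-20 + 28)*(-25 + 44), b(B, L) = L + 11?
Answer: -1/9811 ≈ -0.00010193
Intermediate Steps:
C(s) = s**2 (C(s) = s*s = s**2)
b(B, L) = 11 + L
t = 152 (t = 8*19 = 152)
c(D, E) = 152 - E
1/(c(C(-8), b(-10, -6)) - 9958) = 1/((152 - (11 - 6)) - 9958) = 1/((152 - 1*5) - 9958) = 1/((152 - 5) - 9958) = 1/(147 - 9958) = 1/(-9811) = -1/9811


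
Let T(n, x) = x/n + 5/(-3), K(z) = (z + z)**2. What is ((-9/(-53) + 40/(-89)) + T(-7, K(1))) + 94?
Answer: 9061960/99057 ≈ 91.482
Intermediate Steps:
K(z) = 4*z**2 (K(z) = (2*z)**2 = 4*z**2)
T(n, x) = -5/3 + x/n (T(n, x) = x/n + 5*(-1/3) = x/n - 5/3 = -5/3 + x/n)
((-9/(-53) + 40/(-89)) + T(-7, K(1))) + 94 = ((-9/(-53) + 40/(-89)) + (-5/3 + (4*1**2)/(-7))) + 94 = ((-9*(-1/53) + 40*(-1/89)) + (-5/3 + (4*1)*(-1/7))) + 94 = ((9/53 - 40/89) + (-5/3 + 4*(-1/7))) + 94 = (-1319/4717 + (-5/3 - 4/7)) + 94 = (-1319/4717 - 47/21) + 94 = -249398/99057 + 94 = 9061960/99057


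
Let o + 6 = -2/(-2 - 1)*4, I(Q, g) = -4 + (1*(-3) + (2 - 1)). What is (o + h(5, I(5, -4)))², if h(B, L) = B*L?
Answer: 10000/9 ≈ 1111.1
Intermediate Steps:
I(Q, g) = -6 (I(Q, g) = -4 + (-3 + 1) = -4 - 2 = -6)
o = -10/3 (o = -6 - 2/(-2 - 1)*4 = -6 - 2/((-3*1))*4 = -6 - 2/(-3)*4 = -6 - 2*(-⅓)*4 = -6 + (⅔)*4 = -6 + 8/3 = -10/3 ≈ -3.3333)
(o + h(5, I(5, -4)))² = (-10/3 + 5*(-6))² = (-10/3 - 30)² = (-100/3)² = 10000/9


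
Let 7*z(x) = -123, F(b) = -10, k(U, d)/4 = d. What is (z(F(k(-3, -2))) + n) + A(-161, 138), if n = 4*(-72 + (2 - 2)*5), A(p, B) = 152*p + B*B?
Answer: -40135/7 ≈ -5733.6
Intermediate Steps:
k(U, d) = 4*d
A(p, B) = B**2 + 152*p (A(p, B) = 152*p + B**2 = B**2 + 152*p)
z(x) = -123/7 (z(x) = (1/7)*(-123) = -123/7)
n = -288 (n = 4*(-72 + 0*5) = 4*(-72 + 0) = 4*(-72) = -288)
(z(F(k(-3, -2))) + n) + A(-161, 138) = (-123/7 - 288) + (138**2 + 152*(-161)) = -2139/7 + (19044 - 24472) = -2139/7 - 5428 = -40135/7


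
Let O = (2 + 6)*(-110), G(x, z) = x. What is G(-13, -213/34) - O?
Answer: 867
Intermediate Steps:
O = -880 (O = 8*(-110) = -880)
G(-13, -213/34) - O = -13 - 1*(-880) = -13 + 880 = 867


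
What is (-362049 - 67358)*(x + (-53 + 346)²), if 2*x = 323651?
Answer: -212706328043/2 ≈ -1.0635e+11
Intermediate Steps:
x = 323651/2 (x = (½)*323651 = 323651/2 ≈ 1.6183e+5)
(-362049 - 67358)*(x + (-53 + 346)²) = (-362049 - 67358)*(323651/2 + (-53 + 346)²) = -429407*(323651/2 + 293²) = -429407*(323651/2 + 85849) = -429407*495349/2 = -212706328043/2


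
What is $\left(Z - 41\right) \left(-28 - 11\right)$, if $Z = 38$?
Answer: $117$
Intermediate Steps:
$\left(Z - 41\right) \left(-28 - 11\right) = \left(38 - 41\right) \left(-28 - 11\right) = \left(-3\right) \left(-39\right) = 117$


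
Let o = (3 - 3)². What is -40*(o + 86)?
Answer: -3440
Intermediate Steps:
o = 0 (o = 0² = 0)
-40*(o + 86) = -40*(0 + 86) = -40*86 = -3440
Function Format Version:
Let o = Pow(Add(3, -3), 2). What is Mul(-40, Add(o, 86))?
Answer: -3440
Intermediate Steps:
o = 0 (o = Pow(0, 2) = 0)
Mul(-40, Add(o, 86)) = Mul(-40, Add(0, 86)) = Mul(-40, 86) = -3440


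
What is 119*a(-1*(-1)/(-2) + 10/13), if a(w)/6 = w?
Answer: 2499/13 ≈ 192.23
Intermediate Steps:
a(w) = 6*w
119*a(-1*(-1)/(-2) + 10/13) = 119*(6*(-1*(-1)/(-2) + 10/13)) = 119*(6*(1*(-½) + 10*(1/13))) = 119*(6*(-½ + 10/13)) = 119*(6*(7/26)) = 119*(21/13) = 2499/13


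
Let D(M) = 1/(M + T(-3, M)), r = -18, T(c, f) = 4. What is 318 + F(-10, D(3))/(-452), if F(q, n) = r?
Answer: 71877/226 ≈ 318.04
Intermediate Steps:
D(M) = 1/(4 + M) (D(M) = 1/(M + 4) = 1/(4 + M))
F(q, n) = -18
318 + F(-10, D(3))/(-452) = 318 - 18/(-452) = 318 - 18*(-1/452) = 318 + 9/226 = 71877/226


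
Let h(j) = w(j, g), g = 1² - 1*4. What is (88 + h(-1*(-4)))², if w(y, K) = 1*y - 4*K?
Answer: 10816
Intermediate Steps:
g = -3 (g = 1 - 4 = -3)
w(y, K) = y - 4*K
h(j) = 12 + j (h(j) = j - 4*(-3) = j + 12 = 12 + j)
(88 + h(-1*(-4)))² = (88 + (12 - 1*(-4)))² = (88 + (12 + 4))² = (88 + 16)² = 104² = 10816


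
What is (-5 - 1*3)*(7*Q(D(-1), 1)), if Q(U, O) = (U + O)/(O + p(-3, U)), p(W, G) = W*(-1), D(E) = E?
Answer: 0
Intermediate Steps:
p(W, G) = -W
Q(U, O) = (O + U)/(3 + O) (Q(U, O) = (U + O)/(O - 1*(-3)) = (O + U)/(O + 3) = (O + U)/(3 + O))
(-5 - 1*3)*(7*Q(D(-1), 1)) = (-5 - 1*3)*(7*((1 - 1)/(3 + 1))) = (-5 - 3)*(7*(0/4)) = -56*(¼)*0 = -56*0 = -8*0 = 0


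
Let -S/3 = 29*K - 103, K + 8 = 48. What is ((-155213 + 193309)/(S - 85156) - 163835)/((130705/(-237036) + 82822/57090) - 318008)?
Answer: 10879355205308244380/21116996357864826467 ≈ 0.51519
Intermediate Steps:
K = 40 (K = -8 + 48 = 40)
S = -3171 (S = -3*(29*40 - 103) = -3*(1160 - 103) = -3*1057 = -3171)
((-155213 + 193309)/(S - 85156) - 163835)/((130705/(-237036) + 82822/57090) - 318008) = ((-155213 + 193309)/(-3171 - 85156) - 163835)/((130705/(-237036) + 82822/57090) - 318008) = (38096/(-88327) - 163835)/((130705*(-1/237036) + 82822*(1/57090)) - 318008) = (38096*(-1/88327) - 163835)/((-130705/237036 + 41411/28545) - 318008) = (-38096/88327 - 163835)/(676102619/751799180 - 318008) = -14471092141/(88327*(-239077477530821/751799180)) = -14471092141/88327*(-751799180/239077477530821) = 10879355205308244380/21116996357864826467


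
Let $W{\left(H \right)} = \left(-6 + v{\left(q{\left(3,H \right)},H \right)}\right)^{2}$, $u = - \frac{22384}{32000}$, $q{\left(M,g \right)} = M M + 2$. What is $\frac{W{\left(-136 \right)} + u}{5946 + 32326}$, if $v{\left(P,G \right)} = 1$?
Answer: $\frac{48601}{76544000} \approx 0.00063494$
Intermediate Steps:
$q{\left(M,g \right)} = 2 + M^{2}$ ($q{\left(M,g \right)} = M^{2} + 2 = 2 + M^{2}$)
$u = - \frac{1399}{2000}$ ($u = \left(-22384\right) \frac{1}{32000} = - \frac{1399}{2000} \approx -0.6995$)
$W{\left(H \right)} = 25$ ($W{\left(H \right)} = \left(-6 + 1\right)^{2} = \left(-5\right)^{2} = 25$)
$\frac{W{\left(-136 \right)} + u}{5946 + 32326} = \frac{25 - \frac{1399}{2000}}{5946 + 32326} = \frac{48601}{2000 \cdot 38272} = \frac{48601}{2000} \cdot \frac{1}{38272} = \frac{48601}{76544000}$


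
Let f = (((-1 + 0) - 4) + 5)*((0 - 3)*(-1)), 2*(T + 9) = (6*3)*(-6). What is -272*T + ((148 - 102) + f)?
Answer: 17182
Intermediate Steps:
T = -63 (T = -9 + ((6*3)*(-6))/2 = -9 + (18*(-6))/2 = -9 + (½)*(-108) = -9 - 54 = -63)
f = 0 (f = ((-1 - 4) + 5)*(-3*(-1)) = (-5 + 5)*3 = 0*3 = 0)
-272*T + ((148 - 102) + f) = -272*(-63) + ((148 - 102) + 0) = 17136 + (46 + 0) = 17136 + 46 = 17182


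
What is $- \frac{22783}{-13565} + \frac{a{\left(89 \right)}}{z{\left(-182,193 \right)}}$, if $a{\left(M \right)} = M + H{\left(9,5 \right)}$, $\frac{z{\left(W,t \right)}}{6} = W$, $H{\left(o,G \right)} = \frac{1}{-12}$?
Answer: $\frac{284074577}{177755760} \approx 1.5981$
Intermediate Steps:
$H{\left(o,G \right)} = - \frac{1}{12}$
$z{\left(W,t \right)} = 6 W$
$a{\left(M \right)} = - \frac{1}{12} + M$ ($a{\left(M \right)} = M - \frac{1}{12} = - \frac{1}{12} + M$)
$- \frac{22783}{-13565} + \frac{a{\left(89 \right)}}{z{\left(-182,193 \right)}} = - \frac{22783}{-13565} + \frac{- \frac{1}{12} + 89}{6 \left(-182\right)} = \left(-22783\right) \left(- \frac{1}{13565}\right) + \frac{1067}{12 \left(-1092\right)} = \frac{22783}{13565} + \frac{1067}{12} \left(- \frac{1}{1092}\right) = \frac{22783}{13565} - \frac{1067}{13104} = \frac{284074577}{177755760}$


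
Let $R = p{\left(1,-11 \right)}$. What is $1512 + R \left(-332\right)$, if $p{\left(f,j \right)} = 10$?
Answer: $-1808$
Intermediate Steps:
$R = 10$
$1512 + R \left(-332\right) = 1512 + 10 \left(-332\right) = 1512 - 3320 = -1808$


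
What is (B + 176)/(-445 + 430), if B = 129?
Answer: -61/3 ≈ -20.333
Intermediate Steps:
(B + 176)/(-445 + 430) = (129 + 176)/(-445 + 430) = 305/(-15) = 305*(-1/15) = -61/3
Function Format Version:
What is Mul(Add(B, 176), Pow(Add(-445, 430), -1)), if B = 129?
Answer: Rational(-61, 3) ≈ -20.333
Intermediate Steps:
Mul(Add(B, 176), Pow(Add(-445, 430), -1)) = Mul(Add(129, 176), Pow(Add(-445, 430), -1)) = Mul(305, Pow(-15, -1)) = Mul(305, Rational(-1, 15)) = Rational(-61, 3)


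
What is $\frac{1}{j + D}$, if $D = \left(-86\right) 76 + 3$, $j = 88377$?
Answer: $\frac{1}{81844} \approx 1.2218 \cdot 10^{-5}$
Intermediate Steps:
$D = -6533$ ($D = -6536 + 3 = -6533$)
$\frac{1}{j + D} = \frac{1}{88377 - 6533} = \frac{1}{81844}$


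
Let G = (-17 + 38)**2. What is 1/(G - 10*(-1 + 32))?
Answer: 1/131 ≈ 0.0076336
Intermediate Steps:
G = 441 (G = 21**2 = 441)
1/(G - 10*(-1 + 32)) = 1/(441 - 10*(-1 + 32)) = 1/(441 - 10*31) = 1/(441 - 310) = 1/131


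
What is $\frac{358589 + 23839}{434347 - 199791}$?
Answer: $\frac{95607}{58639} \approx 1.6304$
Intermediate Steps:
$\frac{358589 + 23839}{434347 - 199791} = \frac{382428}{234556} = 382428 \cdot \frac{1}{234556} = \frac{95607}{58639}$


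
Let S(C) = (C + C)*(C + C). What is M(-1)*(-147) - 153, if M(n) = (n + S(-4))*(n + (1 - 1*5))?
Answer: 46152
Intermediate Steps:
S(C) = 4*C**2 (S(C) = (2*C)*(2*C) = 4*C**2)
M(n) = (-4 + n)*(64 + n) (M(n) = (n + 4*(-4)**2)*(n + (1 - 1*5)) = (n + 4*16)*(n + (1 - 5)) = (n + 64)*(n - 4) = (64 + n)*(-4 + n) = (-4 + n)*(64 + n))
M(-1)*(-147) - 153 = (-256 + (-1)**2 + 60*(-1))*(-147) - 153 = (-256 + 1 - 60)*(-147) - 153 = -315*(-147) - 153 = 46305 - 153 = 46152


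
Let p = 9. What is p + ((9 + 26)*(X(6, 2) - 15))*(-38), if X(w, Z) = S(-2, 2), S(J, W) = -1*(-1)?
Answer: 18629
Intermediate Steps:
S(J, W) = 1
X(w, Z) = 1
p + ((9 + 26)*(X(6, 2) - 15))*(-38) = 9 + ((9 + 26)*(1 - 15))*(-38) = 9 + (35*(-14))*(-38) = 9 - 490*(-38) = 9 + 18620 = 18629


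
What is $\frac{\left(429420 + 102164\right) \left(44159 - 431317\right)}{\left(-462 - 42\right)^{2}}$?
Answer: $- \frac{3215734348}{3969} \approx -8.1021 \cdot 10^{5}$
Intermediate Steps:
$\frac{\left(429420 + 102164\right) \left(44159 - 431317\right)}{\left(-462 - 42\right)^{2}} = \frac{531584 \left(-387158\right)}{\left(-504\right)^{2}} = - \frac{205806998272}{254016} = \left(-205806998272\right) \frac{1}{254016} = - \frac{3215734348}{3969}$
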